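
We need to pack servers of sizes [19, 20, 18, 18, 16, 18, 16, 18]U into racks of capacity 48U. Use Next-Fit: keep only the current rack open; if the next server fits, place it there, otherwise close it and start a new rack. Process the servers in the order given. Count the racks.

rack 1: place 19U, 29U left
rack 1: place 20U, 9U left
rack 2: place 18U, 30U left
rack 2: place 18U, 12U left
rack 3: place 16U, 32U left
rack 3: place 18U, 14U left
rack 4: place 16U, 32U left
rack 4: place 18U, 14U left

4 racks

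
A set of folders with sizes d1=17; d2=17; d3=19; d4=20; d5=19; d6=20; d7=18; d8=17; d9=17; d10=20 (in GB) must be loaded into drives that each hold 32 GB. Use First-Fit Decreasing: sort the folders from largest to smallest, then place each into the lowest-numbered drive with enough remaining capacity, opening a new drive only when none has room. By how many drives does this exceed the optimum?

First-Fit Decreasing: [20] [20] [20] [19] [19] [18] [17] [17] [17] [17] → 10 drives.
10 folders exceed 16 GB (half the capacity), and no two of those can share a drive, so at least 10 drives are needed.
So 10 is already optimal.

0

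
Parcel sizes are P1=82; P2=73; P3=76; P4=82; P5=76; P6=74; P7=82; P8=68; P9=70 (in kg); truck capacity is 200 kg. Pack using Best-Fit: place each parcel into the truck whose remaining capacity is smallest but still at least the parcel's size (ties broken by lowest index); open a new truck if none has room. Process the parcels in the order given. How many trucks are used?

5

P1 (82 kg) → truck 1 (remaining 118 kg)
P2 (73 kg) → truck 1 (remaining 45 kg)
P3 (76 kg) → truck 2 (remaining 124 kg)
P4 (82 kg) → truck 2 (remaining 42 kg)
P5 (76 kg) → truck 3 (remaining 124 kg)
P6 (74 kg) → truck 3 (remaining 50 kg)
P7 (82 kg) → truck 4 (remaining 118 kg)
P8 (68 kg) → truck 4 (remaining 50 kg)
P9 (70 kg) → truck 5 (remaining 130 kg)
Final trucks: [82,73] [76,82] [76,74] [82,68] [70].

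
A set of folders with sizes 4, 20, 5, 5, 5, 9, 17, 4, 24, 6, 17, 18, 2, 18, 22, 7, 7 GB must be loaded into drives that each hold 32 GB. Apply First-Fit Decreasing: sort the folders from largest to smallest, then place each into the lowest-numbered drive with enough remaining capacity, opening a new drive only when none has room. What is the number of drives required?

Sorted descending: 24, 22, 20, 18, 18, 17, 17, 9, 7, 7, 6, 5, 5, 5, 4, 4, 2.
drive 1: place 24 GB, 8 GB left
drive 2: place 22 GB, 10 GB left
drive 3: place 20 GB, 12 GB left
drive 4: place 18 GB, 14 GB left
drive 5: place 18 GB, 14 GB left
drive 6: place 17 GB, 15 GB left
drive 7: place 17 GB, 15 GB left
drive 2: place 9 GB, 1 GB left
drive 1: place 7 GB, 1 GB left
drive 3: place 7 GB, 5 GB left
drive 4: place 6 GB, 8 GB left
drive 3: place 5 GB, 0 GB left
drive 4: place 5 GB, 3 GB left
drive 5: place 5 GB, 9 GB left
drive 5: place 4 GB, 5 GB left
drive 5: place 4 GB, 1 GB left
drive 4: place 2 GB, 1 GB left
Final drives: [24,7] [22,9] [20,7,5] [18,6,5,2] [18,5,4,4] [17] [17].

7 drives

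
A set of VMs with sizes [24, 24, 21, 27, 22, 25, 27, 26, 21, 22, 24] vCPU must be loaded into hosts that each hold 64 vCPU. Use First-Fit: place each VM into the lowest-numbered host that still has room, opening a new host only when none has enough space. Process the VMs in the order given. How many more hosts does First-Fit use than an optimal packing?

1

First-Fit: [24,24] [21,27] [22,25] [27,26] [21,22] [24] → 6 hosts.
Total size 263 vCPU; any packing needs at least ⌈263/64⌉ = 5 hosts.
An optimal packing achieves that bound: [27,27] [26,25] [24,24] [24,22] [22,21,21] → 5 hosts.
Excess: 6 − 5 = 1.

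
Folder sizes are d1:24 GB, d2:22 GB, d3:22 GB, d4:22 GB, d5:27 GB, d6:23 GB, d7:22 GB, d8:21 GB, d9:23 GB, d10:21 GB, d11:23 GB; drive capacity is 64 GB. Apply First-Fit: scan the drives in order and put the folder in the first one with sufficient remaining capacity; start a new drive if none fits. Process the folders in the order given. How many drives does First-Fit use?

Put d1 (24 GB) in drive 1; 40 GB remain.
Put d2 (22 GB) in drive 1; 18 GB remain.
Put d3 (22 GB) in drive 2; 42 GB remain.
Put d4 (22 GB) in drive 2; 20 GB remain.
Put d5 (27 GB) in drive 3; 37 GB remain.
Put d6 (23 GB) in drive 3; 14 GB remain.
Put d7 (22 GB) in drive 4; 42 GB remain.
Put d8 (21 GB) in drive 4; 21 GB remain.
Put d9 (23 GB) in drive 5; 41 GB remain.
Put d10 (21 GB) in drive 4; 0 GB remain.
Put d11 (23 GB) in drive 5; 18 GB remain.

5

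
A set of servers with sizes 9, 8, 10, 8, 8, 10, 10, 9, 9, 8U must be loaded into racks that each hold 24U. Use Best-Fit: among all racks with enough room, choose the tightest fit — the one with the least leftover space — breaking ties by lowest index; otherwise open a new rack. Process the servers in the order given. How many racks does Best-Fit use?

5

Put 9U in rack 1; 15U remain.
Put 8U in rack 1; 7U remain.
Put 10U in rack 2; 14U remain.
Put 8U in rack 2; 6U remain.
Put 8U in rack 3; 16U remain.
Put 10U in rack 3; 6U remain.
Put 10U in rack 4; 14U remain.
Put 9U in rack 4; 5U remain.
Put 9U in rack 5; 15U remain.
Put 8U in rack 5; 7U remain.
Final racks: [9,8] [10,8] [8,10] [10,9] [9,8].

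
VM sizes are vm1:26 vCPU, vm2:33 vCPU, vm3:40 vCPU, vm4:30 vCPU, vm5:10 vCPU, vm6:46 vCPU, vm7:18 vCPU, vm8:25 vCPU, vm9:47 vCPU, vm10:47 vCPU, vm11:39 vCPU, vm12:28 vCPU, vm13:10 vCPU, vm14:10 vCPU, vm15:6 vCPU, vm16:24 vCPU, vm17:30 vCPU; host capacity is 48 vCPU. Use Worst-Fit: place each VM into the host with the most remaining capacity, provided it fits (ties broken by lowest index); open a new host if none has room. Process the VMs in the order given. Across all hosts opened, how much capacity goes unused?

host 1: place vm1 (26 vCPU), 22 vCPU left
host 2: place vm2 (33 vCPU), 15 vCPU left
host 3: place vm3 (40 vCPU), 8 vCPU left
host 4: place vm4 (30 vCPU), 18 vCPU left
host 1: place vm5 (10 vCPU), 12 vCPU left
host 5: place vm6 (46 vCPU), 2 vCPU left
host 4: place vm7 (18 vCPU), 0 vCPU left
host 6: place vm8 (25 vCPU), 23 vCPU left
host 7: place vm9 (47 vCPU), 1 vCPU left
host 8: place vm10 (47 vCPU), 1 vCPU left
host 9: place vm11 (39 vCPU), 9 vCPU left
host 10: place vm12 (28 vCPU), 20 vCPU left
host 6: place vm13 (10 vCPU), 13 vCPU left
host 10: place vm14 (10 vCPU), 10 vCPU left
host 2: place vm15 (6 vCPU), 9 vCPU left
host 11: place vm16 (24 vCPU), 24 vCPU left
host 12: place vm17 (30 vCPU), 18 vCPU left
12 hosts × 48 vCPU = 576 vCPU; used 469 vCPU; unused 107 vCPU.

107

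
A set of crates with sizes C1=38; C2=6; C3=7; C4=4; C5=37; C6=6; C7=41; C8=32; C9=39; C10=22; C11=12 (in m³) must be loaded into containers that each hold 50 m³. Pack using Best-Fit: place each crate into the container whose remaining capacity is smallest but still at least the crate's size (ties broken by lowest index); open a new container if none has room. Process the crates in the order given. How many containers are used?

container 1: place C1 (38 m³), 12 m³ left
container 1: place C2 (6 m³), 6 m³ left
container 2: place C3 (7 m³), 43 m³ left
container 1: place C4 (4 m³), 2 m³ left
container 2: place C5 (37 m³), 6 m³ left
container 2: place C6 (6 m³), 0 m³ left
container 3: place C7 (41 m³), 9 m³ left
container 4: place C8 (32 m³), 18 m³ left
container 5: place C9 (39 m³), 11 m³ left
container 6: place C10 (22 m³), 28 m³ left
container 4: place C11 (12 m³), 6 m³ left
Final containers: [38,6,4] [7,37,6] [41] [32,12] [39] [22].

6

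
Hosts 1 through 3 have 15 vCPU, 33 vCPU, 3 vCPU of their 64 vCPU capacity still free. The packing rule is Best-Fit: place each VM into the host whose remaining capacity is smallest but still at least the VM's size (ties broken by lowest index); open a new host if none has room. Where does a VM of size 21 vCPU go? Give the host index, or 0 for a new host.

Hosts with room: host 2 (33 vCPU).
Tightest fit is host 2 with 33 vCPU free.

2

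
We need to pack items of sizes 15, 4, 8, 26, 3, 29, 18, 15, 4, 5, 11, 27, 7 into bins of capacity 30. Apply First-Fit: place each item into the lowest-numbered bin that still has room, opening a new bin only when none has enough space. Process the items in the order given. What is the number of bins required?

6

Put 15 in bin 1; 15 remain.
Put 4 in bin 1; 11 remain.
Put 8 in bin 1; 3 remain.
Put 26 in bin 2; 4 remain.
Put 3 in bin 1; 0 remain.
Put 29 in bin 3; 1 remain.
Put 18 in bin 4; 12 remain.
Put 15 in bin 5; 15 remain.
Put 4 in bin 2; 0 remain.
Put 5 in bin 4; 7 remain.
Put 11 in bin 5; 4 remain.
Put 27 in bin 6; 3 remain.
Put 7 in bin 4; 0 remain.
Final bins: [15,4,8,3] [26,4] [29] [18,5,7] [15,11] [27].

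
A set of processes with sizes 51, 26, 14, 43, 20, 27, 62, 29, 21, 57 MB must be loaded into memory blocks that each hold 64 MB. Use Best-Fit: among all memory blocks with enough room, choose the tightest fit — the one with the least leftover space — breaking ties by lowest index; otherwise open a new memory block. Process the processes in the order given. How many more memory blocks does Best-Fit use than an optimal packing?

Best-Fit: [51] [26,14,21] [43,20] [27,29] [62] [57] → 6 memory blocks.
Total size 350 MB; any packing needs at least ⌈350/64⌉ = 6 memory blocks.
So 6 is already optimal.

0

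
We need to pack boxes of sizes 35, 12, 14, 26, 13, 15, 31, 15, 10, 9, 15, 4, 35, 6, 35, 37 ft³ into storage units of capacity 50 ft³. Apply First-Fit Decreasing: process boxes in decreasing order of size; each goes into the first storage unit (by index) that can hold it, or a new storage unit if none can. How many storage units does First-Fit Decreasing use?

7 storage units

Sorted descending: 37, 35, 35, 35, 31, 26, 15, 15, 15, 14, 13, 12, 10, 9, 6, 4.
storage unit 1: place 37 ft³, 13 ft³ left
storage unit 2: place 35 ft³, 15 ft³ left
storage unit 3: place 35 ft³, 15 ft³ left
storage unit 4: place 35 ft³, 15 ft³ left
storage unit 5: place 31 ft³, 19 ft³ left
storage unit 6: place 26 ft³, 24 ft³ left
storage unit 2: place 15 ft³, 0 ft³ left
storage unit 3: place 15 ft³, 0 ft³ left
storage unit 4: place 15 ft³, 0 ft³ left
storage unit 5: place 14 ft³, 5 ft³ left
storage unit 1: place 13 ft³, 0 ft³ left
storage unit 6: place 12 ft³, 12 ft³ left
storage unit 6: place 10 ft³, 2 ft³ left
storage unit 7: place 9 ft³, 41 ft³ left
storage unit 7: place 6 ft³, 35 ft³ left
storage unit 5: place 4 ft³, 1 ft³ left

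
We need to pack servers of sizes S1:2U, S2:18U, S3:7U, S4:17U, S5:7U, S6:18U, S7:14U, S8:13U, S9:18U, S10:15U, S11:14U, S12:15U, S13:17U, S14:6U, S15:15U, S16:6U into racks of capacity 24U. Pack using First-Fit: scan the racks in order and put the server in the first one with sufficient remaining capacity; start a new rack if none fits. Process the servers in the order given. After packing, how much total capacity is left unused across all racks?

S1 (2U) → rack 1 (remaining 22U)
S2 (18U) → rack 1 (remaining 4U)
S3 (7U) → rack 2 (remaining 17U)
S4 (17U) → rack 2 (remaining 0U)
S5 (7U) → rack 3 (remaining 17U)
S6 (18U) → rack 4 (remaining 6U)
S7 (14U) → rack 3 (remaining 3U)
S8 (13U) → rack 5 (remaining 11U)
S9 (18U) → rack 6 (remaining 6U)
S10 (15U) → rack 7 (remaining 9U)
S11 (14U) → rack 8 (remaining 10U)
S12 (15U) → rack 9 (remaining 9U)
S13 (17U) → rack 10 (remaining 7U)
S14 (6U) → rack 4 (remaining 0U)
S15 (15U) → rack 11 (remaining 9U)
S16 (6U) → rack 5 (remaining 5U)
11 racks × 24U = 264U; used 202U; unused 62U.

62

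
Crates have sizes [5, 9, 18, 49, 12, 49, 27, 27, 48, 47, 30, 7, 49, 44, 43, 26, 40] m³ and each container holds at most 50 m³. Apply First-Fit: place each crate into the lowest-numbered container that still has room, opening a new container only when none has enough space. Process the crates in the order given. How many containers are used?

Put 5 m³ in container 1; 45 m³ remain.
Put 9 m³ in container 1; 36 m³ remain.
Put 18 m³ in container 1; 18 m³ remain.
Put 49 m³ in container 2; 1 m³ remain.
Put 12 m³ in container 1; 6 m³ remain.
Put 49 m³ in container 3; 1 m³ remain.
Put 27 m³ in container 4; 23 m³ remain.
Put 27 m³ in container 5; 23 m³ remain.
Put 48 m³ in container 6; 2 m³ remain.
Put 47 m³ in container 7; 3 m³ remain.
Put 30 m³ in container 8; 20 m³ remain.
Put 7 m³ in container 4; 16 m³ remain.
Put 49 m³ in container 9; 1 m³ remain.
Put 44 m³ in container 10; 6 m³ remain.
Put 43 m³ in container 11; 7 m³ remain.
Put 26 m³ in container 12; 24 m³ remain.
Put 40 m³ in container 13; 10 m³ remain.

13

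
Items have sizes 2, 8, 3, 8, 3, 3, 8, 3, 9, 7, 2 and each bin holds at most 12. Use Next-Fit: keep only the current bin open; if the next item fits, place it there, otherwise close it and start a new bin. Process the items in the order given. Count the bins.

Put 2 in bin 1; 10 remain.
Put 8 in bin 1; 2 remain.
Put 3 in bin 2; 9 remain.
Put 8 in bin 2; 1 remain.
Put 3 in bin 3; 9 remain.
Put 3 in bin 3; 6 remain.
Put 8 in bin 4; 4 remain.
Put 3 in bin 4; 1 remain.
Put 9 in bin 5; 3 remain.
Put 7 in bin 6; 5 remain.
Put 2 in bin 6; 3 remain.

6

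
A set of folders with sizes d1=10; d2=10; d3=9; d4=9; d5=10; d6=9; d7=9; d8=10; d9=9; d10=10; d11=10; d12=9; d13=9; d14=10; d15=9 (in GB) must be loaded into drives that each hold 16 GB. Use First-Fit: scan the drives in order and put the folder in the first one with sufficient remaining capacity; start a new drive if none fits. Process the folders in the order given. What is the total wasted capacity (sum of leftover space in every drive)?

drive 1: place d1 (10 GB), 6 GB left
drive 2: place d2 (10 GB), 6 GB left
drive 3: place d3 (9 GB), 7 GB left
drive 4: place d4 (9 GB), 7 GB left
drive 5: place d5 (10 GB), 6 GB left
drive 6: place d6 (9 GB), 7 GB left
drive 7: place d7 (9 GB), 7 GB left
drive 8: place d8 (10 GB), 6 GB left
drive 9: place d9 (9 GB), 7 GB left
drive 10: place d10 (10 GB), 6 GB left
drive 11: place d11 (10 GB), 6 GB left
drive 12: place d12 (9 GB), 7 GB left
drive 13: place d13 (9 GB), 7 GB left
drive 14: place d14 (10 GB), 6 GB left
drive 15: place d15 (9 GB), 7 GB left
15 drives × 16 GB = 240 GB; used 142 GB; unused 98 GB.

98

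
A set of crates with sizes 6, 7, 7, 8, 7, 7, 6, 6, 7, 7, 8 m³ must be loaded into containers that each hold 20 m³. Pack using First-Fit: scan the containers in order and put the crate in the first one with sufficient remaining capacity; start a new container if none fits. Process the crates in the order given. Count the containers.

5

container 1: place 6 m³, 14 m³ left
container 1: place 7 m³, 7 m³ left
container 1: place 7 m³, 0 m³ left
container 2: place 8 m³, 12 m³ left
container 2: place 7 m³, 5 m³ left
container 3: place 7 m³, 13 m³ left
container 3: place 6 m³, 7 m³ left
container 3: place 6 m³, 1 m³ left
container 4: place 7 m³, 13 m³ left
container 4: place 7 m³, 6 m³ left
container 5: place 8 m³, 12 m³ left
Final containers: [6,7,7] [8,7] [7,6,6] [7,7] [8].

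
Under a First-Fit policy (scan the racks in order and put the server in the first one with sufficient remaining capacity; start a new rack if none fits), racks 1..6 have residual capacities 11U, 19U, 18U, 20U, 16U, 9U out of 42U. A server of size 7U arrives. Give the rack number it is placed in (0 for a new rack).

1

Racks with room: rack 1 (11U), rack 2 (19U), rack 3 (18U), rack 4 (20U), rack 5 (16U), rack 6 (9U).
The first with room is rack 1.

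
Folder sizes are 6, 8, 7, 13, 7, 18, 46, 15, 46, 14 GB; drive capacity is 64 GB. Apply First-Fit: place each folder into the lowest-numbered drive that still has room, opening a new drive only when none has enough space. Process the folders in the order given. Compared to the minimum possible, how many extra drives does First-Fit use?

First-Fit: [6,8,7,13,7,18] [46,15] [46,14] → 3 drives.
Total size 180 GB; any packing needs at least ⌈180/64⌉ = 3 drives.
So 3 is already optimal.

0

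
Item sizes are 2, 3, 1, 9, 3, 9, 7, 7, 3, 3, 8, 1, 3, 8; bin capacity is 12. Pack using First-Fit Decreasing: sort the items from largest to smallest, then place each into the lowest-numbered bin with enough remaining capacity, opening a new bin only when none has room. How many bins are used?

Sorted descending: 9, 9, 8, 8, 7, 7, 3, 3, 3, 3, 3, 2, 1, 1.
bin 1: place 9, 3 left
bin 2: place 9, 3 left
bin 3: place 8, 4 left
bin 4: place 8, 4 left
bin 5: place 7, 5 left
bin 6: place 7, 5 left
bin 1: place 3, 0 left
bin 2: place 3, 0 left
bin 3: place 3, 1 left
bin 4: place 3, 1 left
bin 5: place 3, 2 left
bin 5: place 2, 0 left
bin 3: place 1, 0 left
bin 4: place 1, 0 left
Final bins: [9,3] [9,3] [8,3,1] [8,3,1] [7,3,2] [7].

6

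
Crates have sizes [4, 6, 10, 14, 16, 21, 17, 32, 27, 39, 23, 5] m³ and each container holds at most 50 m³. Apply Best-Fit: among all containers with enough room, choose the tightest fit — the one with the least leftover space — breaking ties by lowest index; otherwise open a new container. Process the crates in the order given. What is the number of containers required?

4 m³ → container 1 (remaining 46 m³)
6 m³ → container 1 (remaining 40 m³)
10 m³ → container 1 (remaining 30 m³)
14 m³ → container 1 (remaining 16 m³)
16 m³ → container 1 (remaining 0 m³)
21 m³ → container 2 (remaining 29 m³)
17 m³ → container 2 (remaining 12 m³)
32 m³ → container 3 (remaining 18 m³)
27 m³ → container 4 (remaining 23 m³)
39 m³ → container 5 (remaining 11 m³)
23 m³ → container 4 (remaining 0 m³)
5 m³ → container 5 (remaining 6 m³)

5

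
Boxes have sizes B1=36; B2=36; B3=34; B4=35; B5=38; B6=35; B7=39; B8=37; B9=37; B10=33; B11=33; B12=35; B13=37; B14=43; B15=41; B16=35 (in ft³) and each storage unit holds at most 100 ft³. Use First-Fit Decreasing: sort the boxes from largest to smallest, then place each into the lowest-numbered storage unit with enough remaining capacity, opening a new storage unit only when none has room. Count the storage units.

8

Sorted descending: 43, 41, 39, 38, 37, 37, 37, 36, 36, 35, 35, 35, 35, 34, 33, 33.
43 ft³ → storage unit 1 (remaining 57 ft³)
41 ft³ → storage unit 1 (remaining 16 ft³)
39 ft³ → storage unit 2 (remaining 61 ft³)
38 ft³ → storage unit 2 (remaining 23 ft³)
37 ft³ → storage unit 3 (remaining 63 ft³)
37 ft³ → storage unit 3 (remaining 26 ft³)
37 ft³ → storage unit 4 (remaining 63 ft³)
36 ft³ → storage unit 4 (remaining 27 ft³)
36 ft³ → storage unit 5 (remaining 64 ft³)
35 ft³ → storage unit 5 (remaining 29 ft³)
35 ft³ → storage unit 6 (remaining 65 ft³)
35 ft³ → storage unit 6 (remaining 30 ft³)
35 ft³ → storage unit 7 (remaining 65 ft³)
34 ft³ → storage unit 7 (remaining 31 ft³)
33 ft³ → storage unit 8 (remaining 67 ft³)
33 ft³ → storage unit 8 (remaining 34 ft³)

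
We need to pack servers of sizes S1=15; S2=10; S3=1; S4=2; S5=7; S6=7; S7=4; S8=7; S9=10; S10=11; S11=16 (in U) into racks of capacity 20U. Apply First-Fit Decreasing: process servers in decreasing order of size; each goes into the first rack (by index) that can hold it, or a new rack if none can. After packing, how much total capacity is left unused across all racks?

10

Sorted descending: 16, 15, 11, 10, 10, 7, 7, 7, 4, 2, 1.
16U → rack 1 (remaining 4U)
15U → rack 2 (remaining 5U)
11U → rack 3 (remaining 9U)
10U → rack 4 (remaining 10U)
10U → rack 4 (remaining 0U)
7U → rack 3 (remaining 2U)
7U → rack 5 (remaining 13U)
7U → rack 5 (remaining 6U)
4U → rack 1 (remaining 0U)
2U → rack 2 (remaining 3U)
1U → rack 2 (remaining 2U)
5 racks × 20U = 100U; used 90U; unused 10U.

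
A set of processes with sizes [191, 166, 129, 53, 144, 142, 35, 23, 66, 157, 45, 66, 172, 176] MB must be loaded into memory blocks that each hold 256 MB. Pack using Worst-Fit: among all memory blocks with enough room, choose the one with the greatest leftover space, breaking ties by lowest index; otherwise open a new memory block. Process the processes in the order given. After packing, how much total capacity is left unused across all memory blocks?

191 MB → memory block 1 (remaining 65 MB)
166 MB → memory block 2 (remaining 90 MB)
129 MB → memory block 3 (remaining 127 MB)
53 MB → memory block 3 (remaining 74 MB)
144 MB → memory block 4 (remaining 112 MB)
142 MB → memory block 5 (remaining 114 MB)
35 MB → memory block 5 (remaining 79 MB)
23 MB → memory block 4 (remaining 89 MB)
66 MB → memory block 2 (remaining 24 MB)
157 MB → memory block 6 (remaining 99 MB)
45 MB → memory block 6 (remaining 54 MB)
66 MB → memory block 4 (remaining 23 MB)
172 MB → memory block 7 (remaining 84 MB)
176 MB → memory block 8 (remaining 80 MB)
8 memory blocks × 256 MB = 2048 MB; used 1565 MB; unused 483 MB.

483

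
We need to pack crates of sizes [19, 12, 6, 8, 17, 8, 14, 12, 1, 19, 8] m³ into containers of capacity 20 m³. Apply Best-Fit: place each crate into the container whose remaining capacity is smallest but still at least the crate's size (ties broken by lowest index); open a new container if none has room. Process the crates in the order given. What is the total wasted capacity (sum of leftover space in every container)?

16

Put 19 m³ in container 1; 1 m³ remain.
Put 12 m³ in container 2; 8 m³ remain.
Put 6 m³ in container 2; 2 m³ remain.
Put 8 m³ in container 3; 12 m³ remain.
Put 17 m³ in container 4; 3 m³ remain.
Put 8 m³ in container 3; 4 m³ remain.
Put 14 m³ in container 5; 6 m³ remain.
Put 12 m³ in container 6; 8 m³ remain.
Put 1 m³ in container 1; 0 m³ remain.
Put 19 m³ in container 7; 1 m³ remain.
Put 8 m³ in container 6; 0 m³ remain.
7 containers × 20 m³ = 140 m³; used 124 m³; unused 16 m³.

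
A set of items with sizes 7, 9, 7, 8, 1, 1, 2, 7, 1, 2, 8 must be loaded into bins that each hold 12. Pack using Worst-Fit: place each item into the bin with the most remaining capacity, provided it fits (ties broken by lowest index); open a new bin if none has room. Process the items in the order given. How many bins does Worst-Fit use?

6 bins

Put 7 in bin 1; 5 remain.
Put 9 in bin 2; 3 remain.
Put 7 in bin 3; 5 remain.
Put 8 in bin 4; 4 remain.
Put 1 in bin 1; 4 remain.
Put 1 in bin 3; 4 remain.
Put 2 in bin 1; 2 remain.
Put 7 in bin 5; 5 remain.
Put 1 in bin 5; 4 remain.
Put 2 in bin 3; 2 remain.
Put 8 in bin 6; 4 remain.
Final bins: [7,1,2] [9] [7,1,2] [8] [7,1] [8].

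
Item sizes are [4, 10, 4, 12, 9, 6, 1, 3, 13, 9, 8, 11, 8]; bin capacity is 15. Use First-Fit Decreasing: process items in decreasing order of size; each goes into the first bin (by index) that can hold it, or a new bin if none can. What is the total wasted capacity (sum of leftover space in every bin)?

Sorted descending: 13, 12, 11, 10, 9, 9, 8, 8, 6, 4, 4, 3, 1.
13 → bin 1 (remaining 2)
12 → bin 2 (remaining 3)
11 → bin 3 (remaining 4)
10 → bin 4 (remaining 5)
9 → bin 5 (remaining 6)
9 → bin 6 (remaining 6)
8 → bin 7 (remaining 7)
8 → bin 8 (remaining 7)
6 → bin 5 (remaining 0)
4 → bin 3 (remaining 0)
4 → bin 4 (remaining 1)
3 → bin 2 (remaining 0)
1 → bin 1 (remaining 1)
8 bins × 15 = 120; used 98; unused 22.

22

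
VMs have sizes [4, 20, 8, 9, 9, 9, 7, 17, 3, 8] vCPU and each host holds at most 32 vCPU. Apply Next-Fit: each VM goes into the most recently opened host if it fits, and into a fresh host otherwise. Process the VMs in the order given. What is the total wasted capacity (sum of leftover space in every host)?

host 1: place 4 vCPU, 28 vCPU left
host 1: place 20 vCPU, 8 vCPU left
host 1: place 8 vCPU, 0 vCPU left
host 2: place 9 vCPU, 23 vCPU left
host 2: place 9 vCPU, 14 vCPU left
host 2: place 9 vCPU, 5 vCPU left
host 3: place 7 vCPU, 25 vCPU left
host 3: place 17 vCPU, 8 vCPU left
host 3: place 3 vCPU, 5 vCPU left
host 4: place 8 vCPU, 24 vCPU left
4 hosts × 32 vCPU = 128 vCPU; used 94 vCPU; unused 34 vCPU.

34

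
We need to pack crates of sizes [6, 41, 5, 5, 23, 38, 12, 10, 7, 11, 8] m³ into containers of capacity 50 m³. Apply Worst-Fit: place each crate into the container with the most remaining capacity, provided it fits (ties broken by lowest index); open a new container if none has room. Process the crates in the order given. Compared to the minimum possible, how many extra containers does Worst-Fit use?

0

Worst-Fit: [6,41] [5,5,23,12] [38,10] [7,11,8] → 4 containers.
Total size 166 m³; any packing needs at least ⌈166/50⌉ = 4 containers.
So 4 is already optimal.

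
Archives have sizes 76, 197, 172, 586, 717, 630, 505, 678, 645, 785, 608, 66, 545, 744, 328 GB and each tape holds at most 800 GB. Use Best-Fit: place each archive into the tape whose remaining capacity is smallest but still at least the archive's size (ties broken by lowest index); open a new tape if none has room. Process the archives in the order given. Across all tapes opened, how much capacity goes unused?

1518

76 GB → tape 1 (remaining 724 GB)
197 GB → tape 1 (remaining 527 GB)
172 GB → tape 1 (remaining 355 GB)
586 GB → tape 2 (remaining 214 GB)
717 GB → tape 3 (remaining 83 GB)
630 GB → tape 4 (remaining 170 GB)
505 GB → tape 5 (remaining 295 GB)
678 GB → tape 6 (remaining 122 GB)
645 GB → tape 7 (remaining 155 GB)
785 GB → tape 8 (remaining 15 GB)
608 GB → tape 9 (remaining 192 GB)
66 GB → tape 3 (remaining 17 GB)
545 GB → tape 10 (remaining 255 GB)
744 GB → tape 11 (remaining 56 GB)
328 GB → tape 1 (remaining 27 GB)
11 tapes × 800 GB = 8800 GB; used 7282 GB; unused 1518 GB.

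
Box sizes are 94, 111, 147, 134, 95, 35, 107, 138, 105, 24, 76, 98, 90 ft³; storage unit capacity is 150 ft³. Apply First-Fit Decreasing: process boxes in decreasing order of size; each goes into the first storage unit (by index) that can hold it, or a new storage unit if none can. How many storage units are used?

11 storage units

Sorted descending: 147, 138, 134, 111, 107, 105, 98, 95, 94, 90, 76, 35, 24.
Put 147 ft³ in storage unit 1; 3 ft³ remain.
Put 138 ft³ in storage unit 2; 12 ft³ remain.
Put 134 ft³ in storage unit 3; 16 ft³ remain.
Put 111 ft³ in storage unit 4; 39 ft³ remain.
Put 107 ft³ in storage unit 5; 43 ft³ remain.
Put 105 ft³ in storage unit 6; 45 ft³ remain.
Put 98 ft³ in storage unit 7; 52 ft³ remain.
Put 95 ft³ in storage unit 8; 55 ft³ remain.
Put 94 ft³ in storage unit 9; 56 ft³ remain.
Put 90 ft³ in storage unit 10; 60 ft³ remain.
Put 76 ft³ in storage unit 11; 74 ft³ remain.
Put 35 ft³ in storage unit 4; 4 ft³ remain.
Put 24 ft³ in storage unit 5; 19 ft³ remain.
Final storage units: [147] [138] [134] [111,35] [107,24] [105] [98] [95] [94] [90] [76].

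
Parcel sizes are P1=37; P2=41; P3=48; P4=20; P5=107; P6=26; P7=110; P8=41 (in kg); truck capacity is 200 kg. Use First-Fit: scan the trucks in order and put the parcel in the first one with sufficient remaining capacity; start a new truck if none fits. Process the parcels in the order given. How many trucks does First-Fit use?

3

Put P1 (37 kg) in truck 1; 163 kg remain.
Put P2 (41 kg) in truck 1; 122 kg remain.
Put P3 (48 kg) in truck 1; 74 kg remain.
Put P4 (20 kg) in truck 1; 54 kg remain.
Put P5 (107 kg) in truck 2; 93 kg remain.
Put P6 (26 kg) in truck 1; 28 kg remain.
Put P7 (110 kg) in truck 3; 90 kg remain.
Put P8 (41 kg) in truck 2; 52 kg remain.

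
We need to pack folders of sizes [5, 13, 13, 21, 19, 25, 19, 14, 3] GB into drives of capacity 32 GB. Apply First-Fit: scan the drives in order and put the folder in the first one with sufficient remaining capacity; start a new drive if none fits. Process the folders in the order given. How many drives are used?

6 drives

5 GB → drive 1 (remaining 27 GB)
13 GB → drive 1 (remaining 14 GB)
13 GB → drive 1 (remaining 1 GB)
21 GB → drive 2 (remaining 11 GB)
19 GB → drive 3 (remaining 13 GB)
25 GB → drive 4 (remaining 7 GB)
19 GB → drive 5 (remaining 13 GB)
14 GB → drive 6 (remaining 18 GB)
3 GB → drive 2 (remaining 8 GB)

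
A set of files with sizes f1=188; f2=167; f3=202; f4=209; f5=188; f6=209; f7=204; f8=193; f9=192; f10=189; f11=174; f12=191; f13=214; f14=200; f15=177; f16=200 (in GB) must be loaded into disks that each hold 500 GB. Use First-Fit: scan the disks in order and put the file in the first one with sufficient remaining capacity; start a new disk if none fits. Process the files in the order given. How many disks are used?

f1 (188 GB) → disk 1 (remaining 312 GB)
f2 (167 GB) → disk 1 (remaining 145 GB)
f3 (202 GB) → disk 2 (remaining 298 GB)
f4 (209 GB) → disk 2 (remaining 89 GB)
f5 (188 GB) → disk 3 (remaining 312 GB)
f6 (209 GB) → disk 3 (remaining 103 GB)
f7 (204 GB) → disk 4 (remaining 296 GB)
f8 (193 GB) → disk 4 (remaining 103 GB)
f9 (192 GB) → disk 5 (remaining 308 GB)
f10 (189 GB) → disk 5 (remaining 119 GB)
f11 (174 GB) → disk 6 (remaining 326 GB)
f12 (191 GB) → disk 6 (remaining 135 GB)
f13 (214 GB) → disk 7 (remaining 286 GB)
f14 (200 GB) → disk 7 (remaining 86 GB)
f15 (177 GB) → disk 8 (remaining 323 GB)
f16 (200 GB) → disk 8 (remaining 123 GB)
Final disks: [188,167] [202,209] [188,209] [204,193] [192,189] [174,191] [214,200] [177,200].

8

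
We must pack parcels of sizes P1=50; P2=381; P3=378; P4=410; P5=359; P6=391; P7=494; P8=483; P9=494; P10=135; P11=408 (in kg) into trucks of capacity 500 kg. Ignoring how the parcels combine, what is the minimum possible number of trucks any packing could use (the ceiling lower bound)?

Total size = 50 + 381 + 378 + 410 + 359 + 391 + 494 + 483 + 494 + 135 + 408 = 3983 kg.
⌈3983 / 500⌉ = 8.

8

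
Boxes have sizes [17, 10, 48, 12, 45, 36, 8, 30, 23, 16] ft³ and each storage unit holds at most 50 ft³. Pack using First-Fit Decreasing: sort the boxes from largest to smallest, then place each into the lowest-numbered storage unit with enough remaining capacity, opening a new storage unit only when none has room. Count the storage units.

6 storage units

Sorted descending: 48, 45, 36, 30, 23, 17, 16, 12, 10, 8.
Put 48 ft³ in storage unit 1; 2 ft³ remain.
Put 45 ft³ in storage unit 2; 5 ft³ remain.
Put 36 ft³ in storage unit 3; 14 ft³ remain.
Put 30 ft³ in storage unit 4; 20 ft³ remain.
Put 23 ft³ in storage unit 5; 27 ft³ remain.
Put 17 ft³ in storage unit 4; 3 ft³ remain.
Put 16 ft³ in storage unit 5; 11 ft³ remain.
Put 12 ft³ in storage unit 3; 2 ft³ remain.
Put 10 ft³ in storage unit 5; 1 ft³ remain.
Put 8 ft³ in storage unit 6; 42 ft³ remain.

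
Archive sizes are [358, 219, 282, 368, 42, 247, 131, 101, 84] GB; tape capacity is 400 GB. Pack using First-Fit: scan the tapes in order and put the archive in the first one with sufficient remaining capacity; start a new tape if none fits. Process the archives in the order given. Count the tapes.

5

Put 358 GB in tape 1; 42 GB remain.
Put 219 GB in tape 2; 181 GB remain.
Put 282 GB in tape 3; 118 GB remain.
Put 368 GB in tape 4; 32 GB remain.
Put 42 GB in tape 1; 0 GB remain.
Put 247 GB in tape 5; 153 GB remain.
Put 131 GB in tape 2; 50 GB remain.
Put 101 GB in tape 3; 17 GB remain.
Put 84 GB in tape 5; 69 GB remain.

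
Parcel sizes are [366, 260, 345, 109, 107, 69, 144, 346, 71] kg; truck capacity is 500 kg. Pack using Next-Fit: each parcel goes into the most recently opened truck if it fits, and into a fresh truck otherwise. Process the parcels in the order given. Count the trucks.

5 trucks

truck 1: place 366 kg, 134 kg left
truck 2: place 260 kg, 240 kg left
truck 3: place 345 kg, 155 kg left
truck 3: place 109 kg, 46 kg left
truck 4: place 107 kg, 393 kg left
truck 4: place 69 kg, 324 kg left
truck 4: place 144 kg, 180 kg left
truck 5: place 346 kg, 154 kg left
truck 5: place 71 kg, 83 kg left
Final trucks: [366] [260] [345,109] [107,69,144] [346,71].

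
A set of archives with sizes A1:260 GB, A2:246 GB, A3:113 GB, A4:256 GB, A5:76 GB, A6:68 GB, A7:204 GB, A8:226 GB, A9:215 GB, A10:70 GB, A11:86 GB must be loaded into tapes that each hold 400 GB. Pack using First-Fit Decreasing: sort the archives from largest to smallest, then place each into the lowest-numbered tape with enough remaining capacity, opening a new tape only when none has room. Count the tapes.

Sorted descending: 260, 256, 246, 226, 215, 204, 113, 86, 76, 70, 68.
260 GB → tape 1 (remaining 140 GB)
256 GB → tape 2 (remaining 144 GB)
246 GB → tape 3 (remaining 154 GB)
226 GB → tape 4 (remaining 174 GB)
215 GB → tape 5 (remaining 185 GB)
204 GB → tape 6 (remaining 196 GB)
113 GB → tape 1 (remaining 27 GB)
86 GB → tape 2 (remaining 58 GB)
76 GB → tape 3 (remaining 78 GB)
70 GB → tape 3 (remaining 8 GB)
68 GB → tape 4 (remaining 106 GB)

6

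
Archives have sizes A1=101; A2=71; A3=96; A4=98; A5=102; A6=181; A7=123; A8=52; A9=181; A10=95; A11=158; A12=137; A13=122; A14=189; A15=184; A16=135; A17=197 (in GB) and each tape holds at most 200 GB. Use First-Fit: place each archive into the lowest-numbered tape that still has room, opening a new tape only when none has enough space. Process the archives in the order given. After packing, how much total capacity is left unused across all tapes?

578

Put A1 (101 GB) in tape 1; 99 GB remain.
Put A2 (71 GB) in tape 1; 28 GB remain.
Put A3 (96 GB) in tape 2; 104 GB remain.
Put A4 (98 GB) in tape 2; 6 GB remain.
Put A5 (102 GB) in tape 3; 98 GB remain.
Put A6 (181 GB) in tape 4; 19 GB remain.
Put A7 (123 GB) in tape 5; 77 GB remain.
Put A8 (52 GB) in tape 3; 46 GB remain.
Put A9 (181 GB) in tape 6; 19 GB remain.
Put A10 (95 GB) in tape 7; 105 GB remain.
Put A11 (158 GB) in tape 8; 42 GB remain.
Put A12 (137 GB) in tape 9; 63 GB remain.
Put A13 (122 GB) in tape 10; 78 GB remain.
Put A14 (189 GB) in tape 11; 11 GB remain.
Put A15 (184 GB) in tape 12; 16 GB remain.
Put A16 (135 GB) in tape 13; 65 GB remain.
Put A17 (197 GB) in tape 14; 3 GB remain.
14 tapes × 200 GB = 2800 GB; used 2222 GB; unused 578 GB.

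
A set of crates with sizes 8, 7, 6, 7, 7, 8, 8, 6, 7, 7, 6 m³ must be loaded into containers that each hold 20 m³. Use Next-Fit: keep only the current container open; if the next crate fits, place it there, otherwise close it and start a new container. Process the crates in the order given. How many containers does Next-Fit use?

8 m³ → container 1 (remaining 12 m³)
7 m³ → container 1 (remaining 5 m³)
6 m³ → container 2 (remaining 14 m³)
7 m³ → container 2 (remaining 7 m³)
7 m³ → container 2 (remaining 0 m³)
8 m³ → container 3 (remaining 12 m³)
8 m³ → container 3 (remaining 4 m³)
6 m³ → container 4 (remaining 14 m³)
7 m³ → container 4 (remaining 7 m³)
7 m³ → container 4 (remaining 0 m³)
6 m³ → container 5 (remaining 14 m³)

5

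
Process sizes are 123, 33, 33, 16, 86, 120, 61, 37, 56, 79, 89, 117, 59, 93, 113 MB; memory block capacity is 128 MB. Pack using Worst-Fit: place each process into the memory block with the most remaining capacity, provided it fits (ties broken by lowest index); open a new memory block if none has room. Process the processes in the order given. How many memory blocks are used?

Put 123 MB in memory block 1; 5 MB remain.
Put 33 MB in memory block 2; 95 MB remain.
Put 33 MB in memory block 2; 62 MB remain.
Put 16 MB in memory block 2; 46 MB remain.
Put 86 MB in memory block 3; 42 MB remain.
Put 120 MB in memory block 4; 8 MB remain.
Put 61 MB in memory block 5; 67 MB remain.
Put 37 MB in memory block 5; 30 MB remain.
Put 56 MB in memory block 6; 72 MB remain.
Put 79 MB in memory block 7; 49 MB remain.
Put 89 MB in memory block 8; 39 MB remain.
Put 117 MB in memory block 9; 11 MB remain.
Put 59 MB in memory block 6; 13 MB remain.
Put 93 MB in memory block 10; 35 MB remain.
Put 113 MB in memory block 11; 15 MB remain.

11 memory blocks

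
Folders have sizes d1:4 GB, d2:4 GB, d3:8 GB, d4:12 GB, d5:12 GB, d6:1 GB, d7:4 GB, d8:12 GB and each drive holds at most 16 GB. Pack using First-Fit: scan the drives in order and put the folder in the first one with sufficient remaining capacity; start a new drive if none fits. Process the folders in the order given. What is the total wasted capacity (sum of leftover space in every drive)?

d1 (4 GB) → drive 1 (remaining 12 GB)
d2 (4 GB) → drive 1 (remaining 8 GB)
d3 (8 GB) → drive 1 (remaining 0 GB)
d4 (12 GB) → drive 2 (remaining 4 GB)
d5 (12 GB) → drive 3 (remaining 4 GB)
d6 (1 GB) → drive 2 (remaining 3 GB)
d7 (4 GB) → drive 3 (remaining 0 GB)
d8 (12 GB) → drive 4 (remaining 4 GB)
4 drives × 16 GB = 64 GB; used 57 GB; unused 7 GB.

7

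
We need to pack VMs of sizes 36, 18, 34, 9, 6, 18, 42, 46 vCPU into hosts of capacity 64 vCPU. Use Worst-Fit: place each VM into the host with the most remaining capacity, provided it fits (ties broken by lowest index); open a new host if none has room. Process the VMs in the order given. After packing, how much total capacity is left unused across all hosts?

Put 36 vCPU in host 1; 28 vCPU remain.
Put 18 vCPU in host 1; 10 vCPU remain.
Put 34 vCPU in host 2; 30 vCPU remain.
Put 9 vCPU in host 2; 21 vCPU remain.
Put 6 vCPU in host 2; 15 vCPU remain.
Put 18 vCPU in host 3; 46 vCPU remain.
Put 42 vCPU in host 3; 4 vCPU remain.
Put 46 vCPU in host 4; 18 vCPU remain.
4 hosts × 64 vCPU = 256 vCPU; used 209 vCPU; unused 47 vCPU.

47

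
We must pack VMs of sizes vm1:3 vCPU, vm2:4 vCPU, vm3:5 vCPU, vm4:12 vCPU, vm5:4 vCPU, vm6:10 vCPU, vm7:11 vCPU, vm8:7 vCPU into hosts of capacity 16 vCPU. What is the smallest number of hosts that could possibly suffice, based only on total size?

4

Total size = 3 + 4 + 5 + 12 + 4 + 10 + 11 + 7 = 56 vCPU.
⌈56 / 16⌉ = 4.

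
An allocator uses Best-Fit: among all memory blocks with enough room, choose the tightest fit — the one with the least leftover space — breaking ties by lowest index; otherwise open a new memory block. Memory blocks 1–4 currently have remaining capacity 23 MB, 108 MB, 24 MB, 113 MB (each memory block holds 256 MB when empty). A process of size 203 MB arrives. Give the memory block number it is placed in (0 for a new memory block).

0

No memory block has ≥ 203 MB free, so a new memory block is opened.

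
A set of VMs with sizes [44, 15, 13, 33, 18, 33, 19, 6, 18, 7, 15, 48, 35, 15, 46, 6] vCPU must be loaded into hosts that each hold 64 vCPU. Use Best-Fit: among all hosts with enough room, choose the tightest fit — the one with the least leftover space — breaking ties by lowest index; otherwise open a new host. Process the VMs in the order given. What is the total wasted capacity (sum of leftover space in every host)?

77

Put 44 vCPU in host 1; 20 vCPU remain.
Put 15 vCPU in host 1; 5 vCPU remain.
Put 13 vCPU in host 2; 51 vCPU remain.
Put 33 vCPU in host 2; 18 vCPU remain.
Put 18 vCPU in host 2; 0 vCPU remain.
Put 33 vCPU in host 3; 31 vCPU remain.
Put 19 vCPU in host 3; 12 vCPU remain.
Put 6 vCPU in host 3; 6 vCPU remain.
Put 18 vCPU in host 4; 46 vCPU remain.
Put 7 vCPU in host 4; 39 vCPU remain.
Put 15 vCPU in host 4; 24 vCPU remain.
Put 48 vCPU in host 5; 16 vCPU remain.
Put 35 vCPU in host 6; 29 vCPU remain.
Put 15 vCPU in host 5; 1 vCPU remain.
Put 46 vCPU in host 7; 18 vCPU remain.
Put 6 vCPU in host 3; 0 vCPU remain.
7 hosts × 64 vCPU = 448 vCPU; used 371 vCPU; unused 77 vCPU.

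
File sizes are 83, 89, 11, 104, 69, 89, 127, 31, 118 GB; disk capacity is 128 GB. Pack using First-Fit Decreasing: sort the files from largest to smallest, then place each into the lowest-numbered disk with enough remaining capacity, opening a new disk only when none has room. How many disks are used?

Sorted descending: 127, 118, 104, 89, 89, 83, 69, 31, 11.
disk 1: place 127 GB, 1 GB left
disk 2: place 118 GB, 10 GB left
disk 3: place 104 GB, 24 GB left
disk 4: place 89 GB, 39 GB left
disk 5: place 89 GB, 39 GB left
disk 6: place 83 GB, 45 GB left
disk 7: place 69 GB, 59 GB left
disk 4: place 31 GB, 8 GB left
disk 3: place 11 GB, 13 GB left
Final disks: [127] [118] [104,11] [89,31] [89] [83] [69].

7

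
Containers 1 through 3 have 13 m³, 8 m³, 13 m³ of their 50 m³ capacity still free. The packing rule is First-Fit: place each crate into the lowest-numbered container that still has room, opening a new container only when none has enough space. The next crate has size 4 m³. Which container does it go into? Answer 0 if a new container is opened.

Containers with room: container 1 (13 m³), container 2 (8 m³), container 3 (13 m³).
The first with room is container 1.

1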